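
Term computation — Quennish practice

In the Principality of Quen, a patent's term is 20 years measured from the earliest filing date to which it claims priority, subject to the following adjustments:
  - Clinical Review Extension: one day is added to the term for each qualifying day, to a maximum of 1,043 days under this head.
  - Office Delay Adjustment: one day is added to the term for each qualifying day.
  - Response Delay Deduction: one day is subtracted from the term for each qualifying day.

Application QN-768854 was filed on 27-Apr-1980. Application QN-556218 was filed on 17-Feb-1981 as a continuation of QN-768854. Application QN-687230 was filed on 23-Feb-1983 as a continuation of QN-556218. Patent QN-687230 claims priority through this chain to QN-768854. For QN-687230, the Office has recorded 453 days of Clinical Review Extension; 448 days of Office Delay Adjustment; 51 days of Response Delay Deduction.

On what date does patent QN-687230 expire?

Earliest priority filing: 27 April 1980.
Base term: 27 April 1980 + 20 years → 27 April 2000.
Clinical Review Extension: 453 days (within the 1043-day cap) → +453 days → 24 July 2001.
Office Delay Adjustment: +448 days → 15 October 2002.
Response Delay Deduction: −51 days → 25 August 2002.

August 25, 2002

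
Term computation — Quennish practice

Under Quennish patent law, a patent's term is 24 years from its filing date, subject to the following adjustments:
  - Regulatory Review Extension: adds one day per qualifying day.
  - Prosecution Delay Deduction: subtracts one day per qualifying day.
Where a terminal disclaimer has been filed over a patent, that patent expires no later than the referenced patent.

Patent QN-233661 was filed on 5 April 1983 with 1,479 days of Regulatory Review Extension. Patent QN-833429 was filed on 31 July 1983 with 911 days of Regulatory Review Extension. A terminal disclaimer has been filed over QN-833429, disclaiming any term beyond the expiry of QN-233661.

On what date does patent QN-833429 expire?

2010-01-27

Natural term of QN-833429:
  Base: filing + 24 years → 31 July 2007.
  Regulatory Review Extension: +911 days → 27 January 2010.
Expiry of referenced patent QN-233661:
  Base: filing + 24 years → 5 April 2007.
  Regulatory Review Extension: +1479 days → 23 April 2011.
Terminal disclaimer: QN-833429 expires on the earlier of 27 January 2010 and 23 April 2011.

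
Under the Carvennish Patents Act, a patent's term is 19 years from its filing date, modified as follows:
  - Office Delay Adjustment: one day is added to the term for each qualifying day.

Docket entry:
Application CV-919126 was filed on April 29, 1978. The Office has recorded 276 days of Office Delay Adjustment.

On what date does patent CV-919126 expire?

1998-01-30

Base term: filing date + 19 years → 29 April 1997.
Office Delay Adjustment: +276 days → 30 January 1998.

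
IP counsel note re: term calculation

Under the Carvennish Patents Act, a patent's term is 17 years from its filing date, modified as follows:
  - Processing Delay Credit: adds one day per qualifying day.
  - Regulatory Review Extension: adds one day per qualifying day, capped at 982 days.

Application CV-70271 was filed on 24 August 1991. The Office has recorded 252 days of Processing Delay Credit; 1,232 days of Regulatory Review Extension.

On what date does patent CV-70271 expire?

Base term: filing date + 17 years → 24 August 2008.
Processing Delay Credit: +252 days → 3 May 2009.
Regulatory Review Extension: 1232 days claimed exceeds the 982-day cap, so +982 days → 10 January 2012.

January 10, 2012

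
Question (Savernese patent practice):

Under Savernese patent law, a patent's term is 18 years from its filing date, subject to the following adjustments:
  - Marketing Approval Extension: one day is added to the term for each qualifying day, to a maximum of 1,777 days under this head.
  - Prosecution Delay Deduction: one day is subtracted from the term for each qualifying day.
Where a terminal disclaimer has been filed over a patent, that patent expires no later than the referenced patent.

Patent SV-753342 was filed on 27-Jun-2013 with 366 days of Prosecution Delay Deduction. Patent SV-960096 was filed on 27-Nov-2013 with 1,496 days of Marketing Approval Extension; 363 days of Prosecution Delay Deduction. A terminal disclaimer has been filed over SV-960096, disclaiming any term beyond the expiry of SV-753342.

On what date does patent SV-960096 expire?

Natural term of SV-960096:
  Base: filing + 18 years → 27 November 2031.
  Marketing Approval Extension: 1496 days (within the 1777-day cap) → +1496 days → 1 January 2036.
  Prosecution Delay Deduction: −363 days → 3 January 2035.
Expiry of referenced patent SV-753342:
  Base: filing + 18 years → 27 June 2031.
  Prosecution Delay Deduction: −366 days → 26 June 2030.
Terminal disclaimer: SV-960096 expires on the earlier of 3 January 2035 and 26 June 2030.

2030-06-26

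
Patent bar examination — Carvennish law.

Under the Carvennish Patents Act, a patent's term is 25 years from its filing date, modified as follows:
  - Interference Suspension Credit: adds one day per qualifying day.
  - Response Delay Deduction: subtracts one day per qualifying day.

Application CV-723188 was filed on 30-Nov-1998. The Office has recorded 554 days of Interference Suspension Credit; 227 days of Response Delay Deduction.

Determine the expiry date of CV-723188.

Base term: filing date + 25 years → 30 November 2023.
Interference Suspension Credit: +554 days → 6 June 2025.
Response Delay Deduction: −227 days → 22 October 2024.

2024-10-22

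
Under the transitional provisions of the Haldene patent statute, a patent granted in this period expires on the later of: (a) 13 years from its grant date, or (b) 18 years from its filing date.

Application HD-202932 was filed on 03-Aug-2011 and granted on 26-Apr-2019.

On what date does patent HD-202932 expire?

2032-04-26

(a) grant + 13 years → 26 April 2032.
(b) filing + 18 years → 3 August 2029.
Later of the two: 26 April 2032.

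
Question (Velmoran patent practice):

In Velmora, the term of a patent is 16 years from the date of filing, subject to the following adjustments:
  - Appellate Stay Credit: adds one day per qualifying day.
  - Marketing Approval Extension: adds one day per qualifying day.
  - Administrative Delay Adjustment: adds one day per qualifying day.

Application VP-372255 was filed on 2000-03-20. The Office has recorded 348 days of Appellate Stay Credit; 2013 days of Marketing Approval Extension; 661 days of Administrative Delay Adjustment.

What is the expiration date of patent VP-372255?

June 28, 2024

Base term: filing date + 16 years → 20 March 2016.
Appellate Stay Credit: +348 days → 3 March 2017.
Marketing Approval Extension: +2013 days → 6 September 2022.
Administrative Delay Adjustment: +661 days → 28 June 2024.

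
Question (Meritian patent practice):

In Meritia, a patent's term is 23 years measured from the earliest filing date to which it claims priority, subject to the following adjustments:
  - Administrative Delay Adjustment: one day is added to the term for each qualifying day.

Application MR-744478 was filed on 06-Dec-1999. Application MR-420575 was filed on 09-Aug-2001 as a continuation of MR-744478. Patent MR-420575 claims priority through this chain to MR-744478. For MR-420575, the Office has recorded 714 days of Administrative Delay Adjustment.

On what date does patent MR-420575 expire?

Earliest priority filing: 6 December 1999.
Base term: 6 December 1999 + 23 years → 6 December 2022.
Administrative Delay Adjustment: +714 days → 19 November 2024.

November 19, 2024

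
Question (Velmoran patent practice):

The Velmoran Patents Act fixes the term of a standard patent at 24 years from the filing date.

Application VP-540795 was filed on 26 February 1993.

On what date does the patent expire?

February 26, 2017

Filing date + 24 years → 26 February 2017.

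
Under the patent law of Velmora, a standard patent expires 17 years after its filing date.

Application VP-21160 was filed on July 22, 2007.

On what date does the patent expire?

Filing date + 17 years → 22 July 2024.

July 22, 2024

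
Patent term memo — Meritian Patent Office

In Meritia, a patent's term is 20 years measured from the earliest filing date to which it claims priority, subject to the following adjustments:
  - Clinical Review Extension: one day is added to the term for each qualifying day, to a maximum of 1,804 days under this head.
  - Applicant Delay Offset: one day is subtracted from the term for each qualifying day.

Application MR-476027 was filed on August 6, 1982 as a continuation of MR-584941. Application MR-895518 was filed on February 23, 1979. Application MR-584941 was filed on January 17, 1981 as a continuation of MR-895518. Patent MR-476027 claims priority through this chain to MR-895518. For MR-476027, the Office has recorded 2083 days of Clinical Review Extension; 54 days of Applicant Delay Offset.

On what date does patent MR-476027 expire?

2003-12-09

Earliest priority filing: 23 February 1979.
Base term: 23 February 1979 + 20 years → 23 February 1999.
Clinical Review Extension: 2083 days claimed exceeds the 1804-day cap, so +1804 days → 1 February 2004.
Applicant Delay Offset: −54 days → 9 December 2003.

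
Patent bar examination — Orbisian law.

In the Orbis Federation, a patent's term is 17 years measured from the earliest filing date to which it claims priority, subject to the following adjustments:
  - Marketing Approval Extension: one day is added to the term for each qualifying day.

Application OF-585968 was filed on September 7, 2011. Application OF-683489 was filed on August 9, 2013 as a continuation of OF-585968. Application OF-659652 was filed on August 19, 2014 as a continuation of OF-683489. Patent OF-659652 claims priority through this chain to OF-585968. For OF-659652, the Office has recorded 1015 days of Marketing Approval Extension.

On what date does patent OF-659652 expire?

2031-06-19

Earliest priority filing: 7 September 2011.
Base term: 7 September 2011 + 17 years → 7 September 2028.
Marketing Approval Extension: +1015 days → 19 June 2031.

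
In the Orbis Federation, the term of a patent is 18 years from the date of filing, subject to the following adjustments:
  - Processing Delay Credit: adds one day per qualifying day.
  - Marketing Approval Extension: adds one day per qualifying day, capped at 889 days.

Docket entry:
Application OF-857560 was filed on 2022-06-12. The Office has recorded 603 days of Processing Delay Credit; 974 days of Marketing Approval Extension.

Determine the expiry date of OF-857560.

July 13, 2044

Base term: filing date + 18 years → 12 June 2040.
Processing Delay Credit: +603 days → 5 February 2042.
Marketing Approval Extension: 974 days claimed exceeds the 889-day cap, so +889 days → 13 July 2044.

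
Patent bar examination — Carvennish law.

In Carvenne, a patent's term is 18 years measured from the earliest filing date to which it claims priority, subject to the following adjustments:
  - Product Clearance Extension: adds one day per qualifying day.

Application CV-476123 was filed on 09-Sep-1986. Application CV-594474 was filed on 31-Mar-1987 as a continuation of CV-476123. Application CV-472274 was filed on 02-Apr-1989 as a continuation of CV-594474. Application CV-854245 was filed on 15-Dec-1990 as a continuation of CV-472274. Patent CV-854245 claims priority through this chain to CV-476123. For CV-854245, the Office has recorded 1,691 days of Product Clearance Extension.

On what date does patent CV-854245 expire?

Earliest priority filing: 9 September 1986.
Base term: 9 September 1986 + 18 years → 9 September 2004.
Product Clearance Extension: +1691 days → 27 April 2009.

April 27, 2009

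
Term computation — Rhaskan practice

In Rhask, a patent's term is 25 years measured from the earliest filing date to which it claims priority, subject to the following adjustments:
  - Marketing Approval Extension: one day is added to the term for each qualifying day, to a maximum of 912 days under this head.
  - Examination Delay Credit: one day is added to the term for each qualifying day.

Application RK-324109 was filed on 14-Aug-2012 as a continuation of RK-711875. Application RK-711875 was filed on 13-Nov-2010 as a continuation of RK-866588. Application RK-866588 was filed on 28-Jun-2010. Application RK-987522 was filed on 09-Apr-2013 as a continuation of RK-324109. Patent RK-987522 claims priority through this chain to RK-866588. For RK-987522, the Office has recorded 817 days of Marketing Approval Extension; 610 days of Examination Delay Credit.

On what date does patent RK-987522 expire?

Earliest priority filing: 28 June 2010.
Base term: 28 June 2010 + 25 years → 28 June 2035.
Marketing Approval Extension: 817 days (within the 912-day cap) → +817 days → 22 September 2037.
Examination Delay Credit: +610 days → 25 May 2039.

2039-05-25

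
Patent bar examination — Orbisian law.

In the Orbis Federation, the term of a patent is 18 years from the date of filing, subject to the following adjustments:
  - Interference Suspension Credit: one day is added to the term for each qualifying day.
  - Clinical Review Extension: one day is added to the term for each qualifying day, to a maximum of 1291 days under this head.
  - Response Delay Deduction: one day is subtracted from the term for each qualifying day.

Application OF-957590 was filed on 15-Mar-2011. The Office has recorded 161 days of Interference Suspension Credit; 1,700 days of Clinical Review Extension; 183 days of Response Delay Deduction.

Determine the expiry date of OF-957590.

2032-09-04

Base term: filing date + 18 years → 15 March 2029.
Interference Suspension Credit: +161 days → 23 August 2029.
Clinical Review Extension: 1700 days claimed exceeds the 1291-day cap, so +1291 days → 6 March 2033.
Response Delay Deduction: −183 days → 4 September 2032.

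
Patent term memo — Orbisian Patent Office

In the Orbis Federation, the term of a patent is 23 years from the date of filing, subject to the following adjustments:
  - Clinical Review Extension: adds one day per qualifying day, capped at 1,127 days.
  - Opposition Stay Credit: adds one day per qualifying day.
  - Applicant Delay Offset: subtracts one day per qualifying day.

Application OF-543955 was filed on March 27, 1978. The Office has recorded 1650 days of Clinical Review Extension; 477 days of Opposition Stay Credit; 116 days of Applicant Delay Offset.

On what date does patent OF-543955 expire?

April 23, 2005

Base term: filing date + 23 years → 27 March 2001.
Clinical Review Extension: 1650 days claimed exceeds the 1127-day cap, so +1127 days → 27 April 2004.
Opposition Stay Credit: +477 days → 17 August 2005.
Applicant Delay Offset: −116 days → 23 April 2005.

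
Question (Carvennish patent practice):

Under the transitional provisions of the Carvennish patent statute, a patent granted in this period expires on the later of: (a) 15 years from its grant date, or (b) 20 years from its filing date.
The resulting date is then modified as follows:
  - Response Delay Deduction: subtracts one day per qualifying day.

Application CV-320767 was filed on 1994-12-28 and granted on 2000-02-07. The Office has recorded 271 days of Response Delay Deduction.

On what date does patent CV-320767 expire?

May 12, 2014

(a) grant + 15 years → 7 February 2015.
(b) filing + 20 years → 28 December 2014.
Later of the two: 7 February 2015.
Response Delay Deduction: −271 days → 12 May 2014.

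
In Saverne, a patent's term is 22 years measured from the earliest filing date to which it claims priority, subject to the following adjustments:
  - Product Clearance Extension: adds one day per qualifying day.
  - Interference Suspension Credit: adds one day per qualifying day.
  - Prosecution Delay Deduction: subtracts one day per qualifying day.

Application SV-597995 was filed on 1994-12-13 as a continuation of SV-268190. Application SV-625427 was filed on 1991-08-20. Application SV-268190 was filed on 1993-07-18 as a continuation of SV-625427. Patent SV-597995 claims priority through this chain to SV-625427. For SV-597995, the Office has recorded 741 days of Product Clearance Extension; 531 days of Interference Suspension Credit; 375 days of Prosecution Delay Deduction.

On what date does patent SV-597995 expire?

2016-02-03

Earliest priority filing: 20 August 1991.
Base term: 20 August 1991 + 22 years → 20 August 2013.
Product Clearance Extension: +741 days → 31 August 2015.
Interference Suspension Credit: +531 days → 12 February 2017.
Prosecution Delay Deduction: −375 days → 3 February 2016.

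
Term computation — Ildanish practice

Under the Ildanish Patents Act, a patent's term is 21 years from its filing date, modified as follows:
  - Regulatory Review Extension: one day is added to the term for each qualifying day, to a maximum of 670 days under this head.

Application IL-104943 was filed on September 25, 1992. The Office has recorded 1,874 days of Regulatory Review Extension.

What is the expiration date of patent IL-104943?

Base term: filing date + 21 years → 25 September 2013.
Regulatory Review Extension: 1874 days claimed exceeds the 670-day cap, so +670 days → 27 July 2015.

2015-07-27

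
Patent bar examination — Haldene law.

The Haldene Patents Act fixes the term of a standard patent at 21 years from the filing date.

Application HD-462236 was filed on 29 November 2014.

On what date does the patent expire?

2035-11-29

Filing date + 21 years → 29 November 2035.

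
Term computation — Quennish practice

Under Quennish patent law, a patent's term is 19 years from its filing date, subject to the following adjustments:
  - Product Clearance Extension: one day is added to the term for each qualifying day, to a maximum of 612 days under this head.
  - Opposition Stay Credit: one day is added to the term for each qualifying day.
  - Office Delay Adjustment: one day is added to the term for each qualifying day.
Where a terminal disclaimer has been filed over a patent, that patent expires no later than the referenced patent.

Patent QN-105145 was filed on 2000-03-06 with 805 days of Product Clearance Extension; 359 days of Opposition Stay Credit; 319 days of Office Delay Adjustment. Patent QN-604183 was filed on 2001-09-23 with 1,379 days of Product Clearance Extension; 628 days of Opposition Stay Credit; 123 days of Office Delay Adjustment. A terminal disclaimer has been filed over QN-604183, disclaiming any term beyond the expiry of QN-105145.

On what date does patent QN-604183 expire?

September 16, 2022

Natural term of QN-604183:
  Base: filing + 19 years → 23 September 2020.
  Product Clearance Extension: 1379 days claimed exceeds the 612-day cap, so +612 days → 28 May 2022.
  Opposition Stay Credit: +628 days → 15 February 2024.
  Office Delay Adjustment: +123 days → 17 June 2024.
Expiry of referenced patent QN-105145:
  Base: filing + 19 years → 6 March 2019.
  Product Clearance Extension: 805 days claimed exceeds the 612-day cap, so +612 days → 7 November 2020.
  Opposition Stay Credit: +359 days → 1 November 2021.
  Office Delay Adjustment: +319 days → 16 September 2022.
Terminal disclaimer: QN-604183 expires on the earlier of 17 June 2024 and 16 September 2022.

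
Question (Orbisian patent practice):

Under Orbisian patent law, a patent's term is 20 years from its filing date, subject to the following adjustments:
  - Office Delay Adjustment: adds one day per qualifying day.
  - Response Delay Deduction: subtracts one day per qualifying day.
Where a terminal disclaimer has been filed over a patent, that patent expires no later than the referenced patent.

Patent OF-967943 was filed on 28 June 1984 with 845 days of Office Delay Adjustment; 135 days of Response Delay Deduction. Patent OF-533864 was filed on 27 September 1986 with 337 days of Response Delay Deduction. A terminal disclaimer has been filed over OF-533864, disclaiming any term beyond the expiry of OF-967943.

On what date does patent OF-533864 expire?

October 25, 2005

Natural term of OF-533864:
  Base: filing + 20 years → 27 September 2006.
  Response Delay Deduction: −337 days → 25 October 2005.
Expiry of referenced patent OF-967943:
  Base: filing + 20 years → 28 June 2004.
  Office Delay Adjustment: +845 days → 21 October 2006.
  Response Delay Deduction: −135 days → 8 June 2006.
Terminal disclaimer: OF-533864 expires on the earlier of 25 October 2005 and 8 June 2006.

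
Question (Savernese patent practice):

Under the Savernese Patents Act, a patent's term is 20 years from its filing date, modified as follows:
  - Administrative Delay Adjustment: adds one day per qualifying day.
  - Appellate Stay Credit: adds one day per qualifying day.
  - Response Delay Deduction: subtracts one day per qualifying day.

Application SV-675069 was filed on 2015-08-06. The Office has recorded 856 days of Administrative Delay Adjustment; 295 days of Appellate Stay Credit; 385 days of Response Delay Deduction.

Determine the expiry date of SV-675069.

Base term: filing date + 20 years → 6 August 2035.
Administrative Delay Adjustment: +856 days → 9 December 2037.
Appellate Stay Credit: +295 days → 30 September 2038.
Response Delay Deduction: −385 days → 10 September 2037.

2037-09-10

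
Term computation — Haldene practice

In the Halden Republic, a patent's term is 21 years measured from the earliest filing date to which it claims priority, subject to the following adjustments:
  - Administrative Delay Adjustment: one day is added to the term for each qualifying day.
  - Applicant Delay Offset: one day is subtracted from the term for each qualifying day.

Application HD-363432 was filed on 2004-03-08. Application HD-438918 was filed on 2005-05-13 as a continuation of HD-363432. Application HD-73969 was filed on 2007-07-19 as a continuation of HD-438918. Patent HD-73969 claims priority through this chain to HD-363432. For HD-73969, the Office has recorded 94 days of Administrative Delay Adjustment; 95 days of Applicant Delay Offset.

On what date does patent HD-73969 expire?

Earliest priority filing: 8 March 2004.
Base term: 8 March 2004 + 21 years → 8 March 2025.
Administrative Delay Adjustment: +94 days → 10 June 2025.
Applicant Delay Offset: −95 days → 7 March 2025.

March 7, 2025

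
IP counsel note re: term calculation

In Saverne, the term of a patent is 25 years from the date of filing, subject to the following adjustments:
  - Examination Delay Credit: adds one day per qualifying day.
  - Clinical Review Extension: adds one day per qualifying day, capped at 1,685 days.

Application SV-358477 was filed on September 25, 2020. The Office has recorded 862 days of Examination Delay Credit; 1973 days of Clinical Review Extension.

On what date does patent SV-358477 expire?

2052-09-15

Base term: filing date + 25 years → 25 September 2045.
Examination Delay Credit: +862 days → 4 February 2048.
Clinical Review Extension: 1973 days claimed exceeds the 1685-day cap, so +1685 days → 15 September 2052.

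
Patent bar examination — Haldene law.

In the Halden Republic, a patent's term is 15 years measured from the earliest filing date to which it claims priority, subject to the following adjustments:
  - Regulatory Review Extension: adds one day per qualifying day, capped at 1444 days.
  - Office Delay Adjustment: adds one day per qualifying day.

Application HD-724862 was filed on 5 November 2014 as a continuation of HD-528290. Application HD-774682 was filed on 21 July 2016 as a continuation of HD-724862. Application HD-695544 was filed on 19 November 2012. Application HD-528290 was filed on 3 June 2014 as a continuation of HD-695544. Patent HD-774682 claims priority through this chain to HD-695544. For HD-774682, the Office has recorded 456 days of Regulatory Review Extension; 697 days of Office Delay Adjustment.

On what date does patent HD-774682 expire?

2031-01-15

Earliest priority filing: 19 November 2012.
Base term: 19 November 2012 + 15 years → 19 November 2027.
Regulatory Review Extension: 456 days (within the 1444-day cap) → +456 days → 17 February 2029.
Office Delay Adjustment: +697 days → 15 January 2031.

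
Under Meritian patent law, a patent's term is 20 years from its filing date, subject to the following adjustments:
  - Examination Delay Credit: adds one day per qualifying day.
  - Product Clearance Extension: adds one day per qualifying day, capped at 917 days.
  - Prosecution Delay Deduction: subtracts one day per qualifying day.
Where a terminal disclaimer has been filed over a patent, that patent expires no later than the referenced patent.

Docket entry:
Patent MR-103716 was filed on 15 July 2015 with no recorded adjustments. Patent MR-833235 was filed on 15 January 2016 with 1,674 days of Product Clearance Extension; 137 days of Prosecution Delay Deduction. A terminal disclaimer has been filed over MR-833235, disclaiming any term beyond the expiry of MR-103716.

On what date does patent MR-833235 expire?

Natural term of MR-833235:
  Base: filing + 20 years → 15 January 2036.
  Product Clearance Extension: 1674 days claimed exceeds the 917-day cap, so +917 days → 20 July 2038.
  Prosecution Delay Deduction: −137 days → 5 March 2038.
Expiry of referenced patent MR-103716:
  Base: filing + 20 years → 15 July 2035.
Terminal disclaimer: MR-833235 expires on the earlier of 5 March 2038 and 15 July 2035.

2035-07-15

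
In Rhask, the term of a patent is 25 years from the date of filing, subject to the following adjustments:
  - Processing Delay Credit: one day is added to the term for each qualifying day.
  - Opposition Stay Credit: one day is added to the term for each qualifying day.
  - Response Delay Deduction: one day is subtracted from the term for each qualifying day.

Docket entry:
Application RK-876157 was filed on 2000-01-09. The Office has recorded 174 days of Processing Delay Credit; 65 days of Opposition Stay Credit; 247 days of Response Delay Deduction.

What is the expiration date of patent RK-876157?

2025-01-01

Base term: filing date + 25 years → 9 January 2025.
Processing Delay Credit: +174 days → 2 July 2025.
Opposition Stay Credit: +65 days → 5 September 2025.
Response Delay Deduction: −247 days → 1 January 2025.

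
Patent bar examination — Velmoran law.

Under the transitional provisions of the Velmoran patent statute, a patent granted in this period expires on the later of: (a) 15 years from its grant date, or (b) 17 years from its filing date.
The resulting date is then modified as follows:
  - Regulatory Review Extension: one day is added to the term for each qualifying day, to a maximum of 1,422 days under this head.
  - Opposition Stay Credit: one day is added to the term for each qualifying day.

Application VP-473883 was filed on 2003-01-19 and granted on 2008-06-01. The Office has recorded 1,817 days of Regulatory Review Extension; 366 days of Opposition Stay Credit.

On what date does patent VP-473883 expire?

(a) grant + 15 years → 1 June 2023.
(b) filing + 17 years → 19 January 2020.
Later of the two: 1 June 2023.
Regulatory Review Extension: 1817 days claimed exceeds the 1422-day cap, so +1422 days → 23 April 2027.
Opposition Stay Credit: +366 days → 23 April 2028.

2028-04-23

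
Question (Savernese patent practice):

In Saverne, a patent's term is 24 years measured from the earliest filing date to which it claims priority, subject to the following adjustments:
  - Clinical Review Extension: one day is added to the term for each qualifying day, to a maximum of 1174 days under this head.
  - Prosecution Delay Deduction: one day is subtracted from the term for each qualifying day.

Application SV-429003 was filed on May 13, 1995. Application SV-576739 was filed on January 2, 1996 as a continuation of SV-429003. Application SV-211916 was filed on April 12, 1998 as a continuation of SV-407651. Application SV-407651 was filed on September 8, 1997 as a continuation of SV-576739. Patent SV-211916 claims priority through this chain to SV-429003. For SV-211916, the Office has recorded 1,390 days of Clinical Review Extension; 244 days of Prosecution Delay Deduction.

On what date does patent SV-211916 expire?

Earliest priority filing: 13 May 1995.
Base term: 13 May 1995 + 24 years → 13 May 2019.
Clinical Review Extension: 1390 days claimed exceeds the 1174-day cap, so +1174 days → 30 July 2022.
Prosecution Delay Deduction: −244 days → 28 November 2021.

2021-11-28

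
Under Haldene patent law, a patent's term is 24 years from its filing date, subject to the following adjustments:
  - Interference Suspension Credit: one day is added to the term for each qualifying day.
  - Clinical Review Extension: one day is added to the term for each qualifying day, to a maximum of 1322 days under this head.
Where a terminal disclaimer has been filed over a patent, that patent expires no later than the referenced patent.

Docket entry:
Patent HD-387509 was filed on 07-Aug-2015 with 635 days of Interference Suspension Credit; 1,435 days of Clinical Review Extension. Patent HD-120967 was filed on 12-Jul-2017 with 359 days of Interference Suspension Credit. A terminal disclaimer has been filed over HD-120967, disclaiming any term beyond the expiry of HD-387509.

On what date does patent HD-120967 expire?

Natural term of HD-120967:
  Base: filing + 24 years → 12 July 2041.
  Interference Suspension Credit: +359 days → 6 July 2042.
Expiry of referenced patent HD-387509:
  Base: filing + 24 years → 7 August 2039.
  Interference Suspension Credit: +635 days → 3 May 2041.
  Clinical Review Extension: 1435 days claimed exceeds the 1322-day cap, so +1322 days → 15 December 2044.
Terminal disclaimer: HD-120967 expires on the earlier of 6 July 2042 and 15 December 2044.

July 6, 2042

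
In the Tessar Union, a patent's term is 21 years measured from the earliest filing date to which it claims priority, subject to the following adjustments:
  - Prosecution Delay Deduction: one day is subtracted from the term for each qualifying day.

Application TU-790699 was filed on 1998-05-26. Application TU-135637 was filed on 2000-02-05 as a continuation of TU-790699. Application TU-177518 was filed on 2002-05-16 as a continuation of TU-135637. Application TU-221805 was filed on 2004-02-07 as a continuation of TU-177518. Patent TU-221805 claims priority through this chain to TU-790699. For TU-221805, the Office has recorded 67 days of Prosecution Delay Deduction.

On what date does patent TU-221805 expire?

Earliest priority filing: 26 May 1998.
Base term: 26 May 1998 + 21 years → 26 May 2019.
Prosecution Delay Deduction: −67 days → 20 March 2019.

March 20, 2019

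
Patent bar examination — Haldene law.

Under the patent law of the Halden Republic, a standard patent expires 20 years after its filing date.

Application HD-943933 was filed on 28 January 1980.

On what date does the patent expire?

Filing date + 20 years → 28 January 2000.

2000-01-28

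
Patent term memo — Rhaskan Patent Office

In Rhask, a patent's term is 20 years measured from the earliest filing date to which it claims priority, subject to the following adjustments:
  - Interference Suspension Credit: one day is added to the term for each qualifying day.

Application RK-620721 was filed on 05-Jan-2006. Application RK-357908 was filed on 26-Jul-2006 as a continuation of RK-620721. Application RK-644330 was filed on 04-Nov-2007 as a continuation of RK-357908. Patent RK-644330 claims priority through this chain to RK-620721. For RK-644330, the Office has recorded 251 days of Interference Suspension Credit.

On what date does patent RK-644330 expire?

2026-09-13

Earliest priority filing: 5 January 2006.
Base term: 5 January 2006 + 20 years → 5 January 2026.
Interference Suspension Credit: +251 days → 13 September 2026.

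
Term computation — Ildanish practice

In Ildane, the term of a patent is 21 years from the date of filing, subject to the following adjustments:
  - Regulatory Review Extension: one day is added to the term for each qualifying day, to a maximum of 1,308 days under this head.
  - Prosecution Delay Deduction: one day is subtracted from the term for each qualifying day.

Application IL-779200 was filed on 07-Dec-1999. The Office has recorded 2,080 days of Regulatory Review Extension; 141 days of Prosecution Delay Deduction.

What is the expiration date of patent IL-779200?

February 17, 2024

Base term: filing date + 21 years → 7 December 2020.
Regulatory Review Extension: 2080 days claimed exceeds the 1308-day cap, so +1308 days → 7 July 2024.
Prosecution Delay Deduction: −141 days → 17 February 2024.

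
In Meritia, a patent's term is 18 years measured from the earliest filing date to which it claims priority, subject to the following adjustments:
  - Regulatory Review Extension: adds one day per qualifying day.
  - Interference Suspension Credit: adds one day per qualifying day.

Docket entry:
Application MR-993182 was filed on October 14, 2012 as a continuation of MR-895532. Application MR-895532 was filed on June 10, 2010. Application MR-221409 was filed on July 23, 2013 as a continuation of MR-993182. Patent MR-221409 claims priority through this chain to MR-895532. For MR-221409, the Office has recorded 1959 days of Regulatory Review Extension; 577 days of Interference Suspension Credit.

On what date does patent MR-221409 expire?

2035-05-21

Earliest priority filing: 10 June 2010.
Base term: 10 June 2010 + 18 years → 10 June 2028.
Regulatory Review Extension: +1959 days → 21 October 2033.
Interference Suspension Credit: +577 days → 21 May 2035.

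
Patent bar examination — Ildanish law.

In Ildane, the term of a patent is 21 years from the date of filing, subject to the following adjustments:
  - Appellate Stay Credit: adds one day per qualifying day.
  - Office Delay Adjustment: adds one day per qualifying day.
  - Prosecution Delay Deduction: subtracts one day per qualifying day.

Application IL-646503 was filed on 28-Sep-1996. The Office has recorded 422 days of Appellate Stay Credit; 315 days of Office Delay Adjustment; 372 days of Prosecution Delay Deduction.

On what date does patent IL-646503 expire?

Base term: filing date + 21 years → 28 September 2017.
Appellate Stay Credit: +422 days → 24 November 2018.
Office Delay Adjustment: +315 days → 5 October 2019.
Prosecution Delay Deduction: −372 days → 28 September 2018.

September 28, 2018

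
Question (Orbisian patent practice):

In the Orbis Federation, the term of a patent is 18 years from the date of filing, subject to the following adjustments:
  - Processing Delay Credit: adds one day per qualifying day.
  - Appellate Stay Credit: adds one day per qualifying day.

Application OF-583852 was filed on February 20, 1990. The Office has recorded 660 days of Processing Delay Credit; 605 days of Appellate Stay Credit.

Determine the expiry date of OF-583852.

2011-08-08

Base term: filing date + 18 years → 20 February 2008.
Processing Delay Credit: +660 days → 11 December 2009.
Appellate Stay Credit: +605 days → 8 August 2011.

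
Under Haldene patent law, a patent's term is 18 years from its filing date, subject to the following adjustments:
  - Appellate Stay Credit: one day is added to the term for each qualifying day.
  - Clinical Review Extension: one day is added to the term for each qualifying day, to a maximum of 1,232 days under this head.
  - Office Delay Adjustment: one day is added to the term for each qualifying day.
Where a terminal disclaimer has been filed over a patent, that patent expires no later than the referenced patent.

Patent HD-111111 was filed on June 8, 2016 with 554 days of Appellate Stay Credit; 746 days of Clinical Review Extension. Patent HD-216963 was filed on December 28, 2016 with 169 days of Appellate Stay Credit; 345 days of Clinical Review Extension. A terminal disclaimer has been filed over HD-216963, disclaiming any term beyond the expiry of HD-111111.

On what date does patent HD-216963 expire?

May 25, 2036

Natural term of HD-216963:
  Base: filing + 18 years → 28 December 2034.
  Appellate Stay Credit: +169 days → 15 June 2035.
  Clinical Review Extension: 345 days (within the 1232-day cap) → +345 days → 25 May 2036.
Expiry of referenced patent HD-111111:
  Base: filing + 18 years → 8 June 2034.
  Appellate Stay Credit: +554 days → 14 December 2035.
  Clinical Review Extension: 746 days (within the 1232-day cap) → +746 days → 29 December 2037.
Terminal disclaimer: HD-216963 expires on the earlier of 25 May 2036 and 29 December 2037.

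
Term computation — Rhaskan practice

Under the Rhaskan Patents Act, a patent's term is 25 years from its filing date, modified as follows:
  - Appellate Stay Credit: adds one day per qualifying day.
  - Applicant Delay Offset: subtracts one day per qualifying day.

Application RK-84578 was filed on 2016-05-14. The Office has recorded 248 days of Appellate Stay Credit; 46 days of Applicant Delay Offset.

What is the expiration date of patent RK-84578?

December 2, 2041

Base term: filing date + 25 years → 14 May 2041.
Appellate Stay Credit: +248 days → 17 January 2042.
Applicant Delay Offset: −46 days → 2 December 2041.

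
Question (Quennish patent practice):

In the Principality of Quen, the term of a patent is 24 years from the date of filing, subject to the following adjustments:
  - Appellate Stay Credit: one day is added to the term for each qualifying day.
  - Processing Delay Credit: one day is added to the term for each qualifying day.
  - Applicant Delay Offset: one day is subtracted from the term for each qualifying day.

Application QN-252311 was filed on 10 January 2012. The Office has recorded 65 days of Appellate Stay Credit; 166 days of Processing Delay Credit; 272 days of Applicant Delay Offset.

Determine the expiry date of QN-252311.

Base term: filing date + 24 years → 10 January 2036.
Appellate Stay Credit: +65 days → 15 March 2036.
Processing Delay Credit: +166 days → 28 August 2036.
Applicant Delay Offset: −272 days → 30 November 2035.

2035-11-30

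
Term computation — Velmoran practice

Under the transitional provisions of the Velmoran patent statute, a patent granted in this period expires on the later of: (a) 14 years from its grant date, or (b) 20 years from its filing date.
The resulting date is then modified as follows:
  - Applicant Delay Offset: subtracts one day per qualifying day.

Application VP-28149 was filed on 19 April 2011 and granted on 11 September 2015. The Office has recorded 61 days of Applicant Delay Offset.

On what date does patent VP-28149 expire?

(a) grant + 14 years → 11 September 2029.
(b) filing + 20 years → 19 April 2031.
Later of the two: 19 April 2031.
Applicant Delay Offset: −61 days → 17 February 2031.

2031-02-17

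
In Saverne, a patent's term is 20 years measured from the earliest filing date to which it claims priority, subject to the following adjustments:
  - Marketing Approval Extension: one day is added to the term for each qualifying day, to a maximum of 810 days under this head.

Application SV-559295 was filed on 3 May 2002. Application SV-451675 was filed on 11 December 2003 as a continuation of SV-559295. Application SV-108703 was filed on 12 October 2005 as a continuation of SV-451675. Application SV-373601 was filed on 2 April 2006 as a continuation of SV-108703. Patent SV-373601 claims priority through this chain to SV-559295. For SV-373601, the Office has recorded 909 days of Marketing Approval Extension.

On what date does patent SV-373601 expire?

Earliest priority filing: 3 May 2002.
Base term: 3 May 2002 + 20 years → 3 May 2022.
Marketing Approval Extension: 909 days claimed exceeds the 810-day cap, so +810 days → 21 July 2024.

2024-07-21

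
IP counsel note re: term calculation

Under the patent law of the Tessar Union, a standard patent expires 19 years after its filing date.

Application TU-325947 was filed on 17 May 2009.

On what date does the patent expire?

Filing date + 19 years → 17 May 2028.

2028-05-17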